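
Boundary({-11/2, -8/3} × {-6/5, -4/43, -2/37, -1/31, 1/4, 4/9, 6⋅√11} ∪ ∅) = {-11/2, -8/3} × {-6/5, -4/43, -2/37, -1/31, 1/4, 4/9, 6⋅√11}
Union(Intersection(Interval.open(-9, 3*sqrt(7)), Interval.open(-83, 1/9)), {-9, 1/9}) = Interval(-9, 1/9)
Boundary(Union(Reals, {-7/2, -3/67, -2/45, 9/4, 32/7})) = EmptySet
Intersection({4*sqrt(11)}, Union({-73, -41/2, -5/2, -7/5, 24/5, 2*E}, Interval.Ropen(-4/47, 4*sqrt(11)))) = EmptySet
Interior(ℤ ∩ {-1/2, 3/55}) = ∅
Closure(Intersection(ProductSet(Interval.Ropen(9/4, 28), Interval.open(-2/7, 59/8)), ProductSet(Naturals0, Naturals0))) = ProductSet(Range(3, 28, 1), Range(0, 8, 1))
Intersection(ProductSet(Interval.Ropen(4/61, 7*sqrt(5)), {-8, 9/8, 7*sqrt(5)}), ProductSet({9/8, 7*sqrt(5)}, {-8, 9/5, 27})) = ProductSet({9/8}, {-8})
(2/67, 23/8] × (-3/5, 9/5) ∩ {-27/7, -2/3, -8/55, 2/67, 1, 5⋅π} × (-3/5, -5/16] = {1} × (-3/5, -5/16]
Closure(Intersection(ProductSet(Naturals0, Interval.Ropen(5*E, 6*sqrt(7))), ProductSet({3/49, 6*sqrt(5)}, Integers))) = EmptySet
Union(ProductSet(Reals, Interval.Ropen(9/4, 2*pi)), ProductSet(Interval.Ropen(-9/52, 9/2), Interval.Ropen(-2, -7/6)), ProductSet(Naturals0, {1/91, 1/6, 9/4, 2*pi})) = Union(ProductSet(Interval.Ropen(-9/52, 9/2), Interval.Ropen(-2, -7/6)), ProductSet(Naturals0, {1/91, 1/6, 9/4, 2*pi}), ProductSet(Reals, Interval.Ropen(9/4, 2*pi)))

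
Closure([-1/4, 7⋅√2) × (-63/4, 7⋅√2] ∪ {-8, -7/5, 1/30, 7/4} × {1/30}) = ({-8, -7/5, 1/30, 7/4} × {1/30}) ∪ ({-1/4, 7⋅√2} × [-63/4, 7⋅√2]) ∪ ([-1/4, 7⋅√2] × {-63/4, 7⋅√2}) ∪ ([-1/4, 7⋅√2) × (-63/4, 7⋅√2])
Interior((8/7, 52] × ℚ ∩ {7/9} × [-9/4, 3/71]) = ∅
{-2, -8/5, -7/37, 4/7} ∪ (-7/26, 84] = {-2, -8/5} ∪ (-7/26, 84]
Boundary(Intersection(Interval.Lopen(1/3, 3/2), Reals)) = {1/3, 3/2}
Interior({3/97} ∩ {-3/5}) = ∅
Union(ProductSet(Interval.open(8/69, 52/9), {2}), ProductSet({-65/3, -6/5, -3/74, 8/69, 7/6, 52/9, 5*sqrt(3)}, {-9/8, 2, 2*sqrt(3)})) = Union(ProductSet({-65/3, -6/5, -3/74, 8/69, 7/6, 52/9, 5*sqrt(3)}, {-9/8, 2, 2*sqrt(3)}), ProductSet(Interval.open(8/69, 52/9), {2}))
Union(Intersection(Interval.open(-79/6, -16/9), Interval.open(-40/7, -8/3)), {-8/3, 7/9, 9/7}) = Union({7/9, 9/7}, Interval.Lopen(-40/7, -8/3))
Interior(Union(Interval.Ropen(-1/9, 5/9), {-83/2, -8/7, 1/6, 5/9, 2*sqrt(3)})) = Interval.open(-1/9, 5/9)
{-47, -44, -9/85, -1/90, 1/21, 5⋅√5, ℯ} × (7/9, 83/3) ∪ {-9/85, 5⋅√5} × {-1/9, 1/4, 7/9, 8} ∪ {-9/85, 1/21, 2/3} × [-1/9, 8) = ({-9/85, 1/21, 2/3} × [-1/9, 8)) ∪ ({-9/85, 5⋅√5} × {-1/9, 1/4, 7/9, 8}) ∪ ({-47, -44, -9/85, -1/90, 1/21, 5⋅√5, ℯ} × (7/9, 83/3))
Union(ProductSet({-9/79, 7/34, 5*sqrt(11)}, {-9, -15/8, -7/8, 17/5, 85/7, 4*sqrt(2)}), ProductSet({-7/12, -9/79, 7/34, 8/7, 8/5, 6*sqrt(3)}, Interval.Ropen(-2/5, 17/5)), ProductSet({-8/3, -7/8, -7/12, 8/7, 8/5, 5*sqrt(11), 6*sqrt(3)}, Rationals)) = Union(ProductSet({-9/79, 7/34, 5*sqrt(11)}, {-9, -15/8, -7/8, 17/5, 85/7, 4*sqrt(2)}), ProductSet({-7/12, -9/79, 7/34, 8/7, 8/5, 6*sqrt(3)}, Interval.Ropen(-2/5, 17/5)), ProductSet({-8/3, -7/8, -7/12, 8/7, 8/5, 5*sqrt(11), 6*sqrt(3)}, Rationals))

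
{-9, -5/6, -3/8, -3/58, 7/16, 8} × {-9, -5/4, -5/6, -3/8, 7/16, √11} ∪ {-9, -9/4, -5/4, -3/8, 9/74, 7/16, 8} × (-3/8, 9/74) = ({-9, -9/4, -5/4, -3/8, 9/74, 7/16, 8} × (-3/8, 9/74)) ∪ ({-9, -5/6, -3/8, -3/58, 7/16, 8} × {-9, -5/4, -5/6, -3/8, 7/16, √11})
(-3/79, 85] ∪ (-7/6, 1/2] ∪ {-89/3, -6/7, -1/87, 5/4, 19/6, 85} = {-89/3} ∪ (-7/6, 85]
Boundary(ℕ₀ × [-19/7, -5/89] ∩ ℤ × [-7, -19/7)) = ∅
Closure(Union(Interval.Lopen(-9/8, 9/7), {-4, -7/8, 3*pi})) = Union({-4, 3*pi}, Interval(-9/8, 9/7))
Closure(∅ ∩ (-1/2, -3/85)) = ∅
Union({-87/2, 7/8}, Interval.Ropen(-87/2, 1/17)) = Union({7/8}, Interval.Ropen(-87/2, 1/17))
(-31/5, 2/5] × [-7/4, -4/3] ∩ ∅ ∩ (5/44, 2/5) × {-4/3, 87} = ∅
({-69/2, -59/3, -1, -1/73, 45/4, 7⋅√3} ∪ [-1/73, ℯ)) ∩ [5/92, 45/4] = [5/92, ℯ) ∪ {45/4}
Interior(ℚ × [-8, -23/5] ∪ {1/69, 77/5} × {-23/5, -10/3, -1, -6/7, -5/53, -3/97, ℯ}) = ∅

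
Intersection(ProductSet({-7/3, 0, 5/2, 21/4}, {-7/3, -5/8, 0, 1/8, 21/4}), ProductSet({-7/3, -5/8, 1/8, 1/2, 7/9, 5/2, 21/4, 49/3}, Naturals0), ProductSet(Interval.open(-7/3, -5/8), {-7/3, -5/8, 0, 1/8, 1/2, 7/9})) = EmptySet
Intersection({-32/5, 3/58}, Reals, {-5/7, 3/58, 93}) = {3/58}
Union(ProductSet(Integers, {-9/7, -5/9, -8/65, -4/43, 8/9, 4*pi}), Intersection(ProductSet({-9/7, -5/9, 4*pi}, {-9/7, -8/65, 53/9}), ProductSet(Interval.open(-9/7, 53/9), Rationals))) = Union(ProductSet({-5/9}, {-9/7, -8/65, 53/9}), ProductSet(Integers, {-9/7, -5/9, -8/65, -4/43, 8/9, 4*pi}))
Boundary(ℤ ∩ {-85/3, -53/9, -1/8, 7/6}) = ∅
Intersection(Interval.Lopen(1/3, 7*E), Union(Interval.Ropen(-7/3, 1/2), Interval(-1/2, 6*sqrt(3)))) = Interval.Lopen(1/3, 6*sqrt(3))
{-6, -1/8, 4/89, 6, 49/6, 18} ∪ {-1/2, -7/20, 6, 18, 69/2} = {-6, -1/2, -7/20, -1/8, 4/89, 6, 49/6, 18, 69/2}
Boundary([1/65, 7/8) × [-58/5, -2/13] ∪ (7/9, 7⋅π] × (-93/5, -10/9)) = ({1/65} × [-58/5, -2/13]) ∪ ([1/65, 7/8] × {-2/13}) ∪ ({1/65, 7/8} × [-10/9, -2/13]) ∪ ([1/65, 7/9] × {-58/5, -2/13}) ∪ ({7⋅π} × [-93/5, -10/9]) ∪ ([7/9, 7⋅π] × {-93/5}) ∪ ({7/9, 7⋅π} × [-93/5, -58/5]) ∪ ([7/8, 7⋅π] × {-93/5, -10/9})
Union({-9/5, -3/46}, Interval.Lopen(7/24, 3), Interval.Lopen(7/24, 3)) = Union({-9/5, -3/46}, Interval.Lopen(7/24, 3))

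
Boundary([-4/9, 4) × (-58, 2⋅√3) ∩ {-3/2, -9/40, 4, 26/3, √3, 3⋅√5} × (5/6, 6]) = {-9/40, √3} × [5/6, 2⋅√3]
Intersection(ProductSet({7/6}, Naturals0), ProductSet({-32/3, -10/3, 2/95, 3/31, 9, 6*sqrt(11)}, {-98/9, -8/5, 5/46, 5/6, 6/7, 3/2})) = EmptySet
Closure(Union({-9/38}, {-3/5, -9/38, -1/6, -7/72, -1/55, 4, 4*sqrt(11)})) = {-3/5, -9/38, -1/6, -7/72, -1/55, 4, 4*sqrt(11)}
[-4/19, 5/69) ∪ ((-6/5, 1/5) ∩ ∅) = [-4/19, 5/69)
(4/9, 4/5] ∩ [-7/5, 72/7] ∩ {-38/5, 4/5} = {4/5}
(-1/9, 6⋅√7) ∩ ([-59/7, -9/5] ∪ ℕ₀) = {0, 1, …, 15}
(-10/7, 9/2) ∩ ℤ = {-1, 0, …, 4}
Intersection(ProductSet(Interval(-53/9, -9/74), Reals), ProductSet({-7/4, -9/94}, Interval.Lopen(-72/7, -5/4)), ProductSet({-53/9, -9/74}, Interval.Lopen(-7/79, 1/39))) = EmptySet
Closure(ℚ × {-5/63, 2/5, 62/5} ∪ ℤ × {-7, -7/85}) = (ℤ × {-7, -7/85}) ∪ (ℝ × {-5/63, 2/5, 62/5})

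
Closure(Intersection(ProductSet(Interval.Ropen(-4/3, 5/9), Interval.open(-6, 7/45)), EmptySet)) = EmptySet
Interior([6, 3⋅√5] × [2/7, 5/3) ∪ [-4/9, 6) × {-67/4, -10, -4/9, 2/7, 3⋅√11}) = (6, 3⋅√5) × (2/7, 5/3)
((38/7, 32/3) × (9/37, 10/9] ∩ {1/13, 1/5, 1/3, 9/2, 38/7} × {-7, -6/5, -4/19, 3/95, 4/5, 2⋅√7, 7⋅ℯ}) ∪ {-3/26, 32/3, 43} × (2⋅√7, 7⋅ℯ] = {-3/26, 32/3, 43} × (2⋅√7, 7⋅ℯ]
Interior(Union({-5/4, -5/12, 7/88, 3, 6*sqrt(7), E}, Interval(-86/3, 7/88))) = Interval.open(-86/3, 7/88)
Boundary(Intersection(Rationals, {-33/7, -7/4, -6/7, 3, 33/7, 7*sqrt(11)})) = {-33/7, -7/4, -6/7, 3, 33/7}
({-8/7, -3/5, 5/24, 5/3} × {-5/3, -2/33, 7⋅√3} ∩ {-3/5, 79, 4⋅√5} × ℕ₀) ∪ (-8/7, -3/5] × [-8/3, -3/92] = (-8/7, -3/5] × [-8/3, -3/92]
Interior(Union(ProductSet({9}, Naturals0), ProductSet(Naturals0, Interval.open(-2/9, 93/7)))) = EmptySet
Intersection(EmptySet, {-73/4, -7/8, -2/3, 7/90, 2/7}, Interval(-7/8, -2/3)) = EmptySet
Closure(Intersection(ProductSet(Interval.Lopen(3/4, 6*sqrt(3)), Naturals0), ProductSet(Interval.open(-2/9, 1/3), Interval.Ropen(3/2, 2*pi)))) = EmptySet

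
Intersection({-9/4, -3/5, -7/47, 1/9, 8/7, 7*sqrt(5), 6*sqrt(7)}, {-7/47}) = {-7/47}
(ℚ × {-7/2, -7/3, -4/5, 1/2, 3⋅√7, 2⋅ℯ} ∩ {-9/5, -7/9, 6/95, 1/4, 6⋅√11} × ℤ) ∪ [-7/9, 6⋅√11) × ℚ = [-7/9, 6⋅√11) × ℚ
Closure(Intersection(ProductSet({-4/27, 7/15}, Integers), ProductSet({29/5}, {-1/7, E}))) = EmptySet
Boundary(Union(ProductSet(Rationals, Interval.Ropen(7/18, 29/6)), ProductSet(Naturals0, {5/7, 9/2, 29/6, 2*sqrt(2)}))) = ProductSet(Reals, Interval(7/18, 29/6))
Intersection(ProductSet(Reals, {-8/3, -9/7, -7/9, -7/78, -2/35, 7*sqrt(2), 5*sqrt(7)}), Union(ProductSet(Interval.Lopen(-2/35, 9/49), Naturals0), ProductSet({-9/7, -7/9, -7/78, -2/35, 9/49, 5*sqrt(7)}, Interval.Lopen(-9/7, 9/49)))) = ProductSet({-9/7, -7/9, -7/78, -2/35, 9/49, 5*sqrt(7)}, {-7/9, -7/78, -2/35})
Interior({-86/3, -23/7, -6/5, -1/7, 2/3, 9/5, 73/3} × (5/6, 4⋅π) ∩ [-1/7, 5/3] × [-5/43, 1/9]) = ∅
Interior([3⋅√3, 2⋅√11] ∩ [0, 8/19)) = ∅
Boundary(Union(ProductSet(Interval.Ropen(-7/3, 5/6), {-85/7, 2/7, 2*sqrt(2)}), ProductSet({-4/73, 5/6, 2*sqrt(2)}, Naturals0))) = Union(ProductSet({-4/73, 5/6, 2*sqrt(2)}, Naturals0), ProductSet(Interval(-7/3, 5/6), {-85/7, 2/7, 2*sqrt(2)}))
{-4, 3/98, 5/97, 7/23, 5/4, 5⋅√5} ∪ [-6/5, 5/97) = {-4, 7/23, 5/4, 5⋅√5} ∪ [-6/5, 5/97]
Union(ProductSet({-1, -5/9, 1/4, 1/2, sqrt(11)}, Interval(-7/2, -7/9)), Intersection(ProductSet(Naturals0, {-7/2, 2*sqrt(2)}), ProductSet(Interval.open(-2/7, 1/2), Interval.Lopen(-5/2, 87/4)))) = Union(ProductSet({-1, -5/9, 1/4, 1/2, sqrt(11)}, Interval(-7/2, -7/9)), ProductSet(Range(0, 1, 1), {2*sqrt(2)}))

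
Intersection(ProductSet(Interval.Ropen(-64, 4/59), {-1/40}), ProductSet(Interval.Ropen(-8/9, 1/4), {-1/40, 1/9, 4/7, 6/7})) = ProductSet(Interval.Ropen(-8/9, 4/59), {-1/40})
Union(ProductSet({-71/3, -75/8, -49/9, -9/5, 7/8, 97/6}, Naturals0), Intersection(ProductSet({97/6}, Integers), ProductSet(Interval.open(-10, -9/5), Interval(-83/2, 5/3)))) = ProductSet({-71/3, -75/8, -49/9, -9/5, 7/8, 97/6}, Naturals0)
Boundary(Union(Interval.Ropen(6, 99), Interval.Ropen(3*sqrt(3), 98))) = {99, 3*sqrt(3)}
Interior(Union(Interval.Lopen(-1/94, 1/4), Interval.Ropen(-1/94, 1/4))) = Interval.open(-1/94, 1/4)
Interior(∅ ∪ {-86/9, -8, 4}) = ∅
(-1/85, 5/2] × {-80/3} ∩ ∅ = ∅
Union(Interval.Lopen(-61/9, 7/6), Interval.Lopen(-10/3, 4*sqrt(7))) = Interval.Lopen(-61/9, 4*sqrt(7))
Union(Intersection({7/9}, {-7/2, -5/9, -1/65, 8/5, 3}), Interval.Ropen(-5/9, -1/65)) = Interval.Ropen(-5/9, -1/65)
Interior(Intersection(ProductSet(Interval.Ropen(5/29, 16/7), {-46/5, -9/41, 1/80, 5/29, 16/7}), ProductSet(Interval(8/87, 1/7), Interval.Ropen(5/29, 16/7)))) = EmptySet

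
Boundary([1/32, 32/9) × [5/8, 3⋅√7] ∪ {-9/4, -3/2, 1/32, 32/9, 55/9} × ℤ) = ({-9/4, -3/2, 1/32, 32/9, 55/9} × ℤ) ∪ ({1/32, 32/9} × [5/8, 3⋅√7]) ∪ ([1/32, 32/9] × {5/8, 3⋅√7})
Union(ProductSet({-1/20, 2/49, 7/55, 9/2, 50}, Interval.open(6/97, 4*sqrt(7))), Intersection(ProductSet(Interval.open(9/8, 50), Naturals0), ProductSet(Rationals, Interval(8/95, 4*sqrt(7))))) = Union(ProductSet({-1/20, 2/49, 7/55, 9/2, 50}, Interval.open(6/97, 4*sqrt(7))), ProductSet(Intersection(Interval.open(9/8, 50), Rationals), Range(1, 11, 1)))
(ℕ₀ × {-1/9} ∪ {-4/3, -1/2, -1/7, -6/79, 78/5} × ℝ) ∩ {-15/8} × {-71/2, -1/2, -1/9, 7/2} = ∅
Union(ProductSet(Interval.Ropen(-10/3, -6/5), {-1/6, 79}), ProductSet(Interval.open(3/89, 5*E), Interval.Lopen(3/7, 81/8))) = Union(ProductSet(Interval.Ropen(-10/3, -6/5), {-1/6, 79}), ProductSet(Interval.open(3/89, 5*E), Interval.Lopen(3/7, 81/8)))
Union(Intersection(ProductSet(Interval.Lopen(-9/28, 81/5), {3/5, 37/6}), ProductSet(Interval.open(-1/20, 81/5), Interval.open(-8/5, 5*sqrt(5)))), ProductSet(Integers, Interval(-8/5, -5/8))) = Union(ProductSet(Integers, Interval(-8/5, -5/8)), ProductSet(Interval.open(-1/20, 81/5), {3/5, 37/6}))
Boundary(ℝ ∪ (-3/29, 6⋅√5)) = ∅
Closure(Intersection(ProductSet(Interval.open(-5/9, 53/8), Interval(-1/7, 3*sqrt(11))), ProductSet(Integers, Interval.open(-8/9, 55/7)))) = ProductSet(Range(0, 7, 1), Interval(-1/7, 55/7))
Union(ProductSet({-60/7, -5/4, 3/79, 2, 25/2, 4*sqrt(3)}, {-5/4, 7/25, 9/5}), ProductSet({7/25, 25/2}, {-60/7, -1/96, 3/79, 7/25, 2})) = Union(ProductSet({7/25, 25/2}, {-60/7, -1/96, 3/79, 7/25, 2}), ProductSet({-60/7, -5/4, 3/79, 2, 25/2, 4*sqrt(3)}, {-5/4, 7/25, 9/5}))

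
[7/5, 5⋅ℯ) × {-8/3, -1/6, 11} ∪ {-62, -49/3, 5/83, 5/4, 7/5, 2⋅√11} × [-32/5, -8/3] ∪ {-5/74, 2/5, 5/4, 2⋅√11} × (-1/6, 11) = ([7/5, 5⋅ℯ) × {-8/3, -1/6, 11}) ∪ ({-5/74, 2/5, 5/4, 2⋅√11} × (-1/6, 11)) ∪ ({-62, -49/3, 5/83, 5/4, 7/5, 2⋅√11} × [-32/5, -8/3])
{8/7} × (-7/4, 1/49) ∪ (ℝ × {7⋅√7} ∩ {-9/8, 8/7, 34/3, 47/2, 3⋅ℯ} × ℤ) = {8/7} × (-7/4, 1/49)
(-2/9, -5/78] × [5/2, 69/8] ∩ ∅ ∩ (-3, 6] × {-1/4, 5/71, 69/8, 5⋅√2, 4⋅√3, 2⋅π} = ∅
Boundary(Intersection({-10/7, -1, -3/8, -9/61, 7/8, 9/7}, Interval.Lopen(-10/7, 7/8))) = {-1, -3/8, -9/61, 7/8}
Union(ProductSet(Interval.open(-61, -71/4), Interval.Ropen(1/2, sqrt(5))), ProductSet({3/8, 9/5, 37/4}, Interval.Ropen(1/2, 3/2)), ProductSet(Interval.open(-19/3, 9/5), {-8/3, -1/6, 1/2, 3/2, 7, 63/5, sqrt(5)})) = Union(ProductSet({3/8, 9/5, 37/4}, Interval.Ropen(1/2, 3/2)), ProductSet(Interval.open(-61, -71/4), Interval.Ropen(1/2, sqrt(5))), ProductSet(Interval.open(-19/3, 9/5), {-8/3, -1/6, 1/2, 3/2, 7, 63/5, sqrt(5)}))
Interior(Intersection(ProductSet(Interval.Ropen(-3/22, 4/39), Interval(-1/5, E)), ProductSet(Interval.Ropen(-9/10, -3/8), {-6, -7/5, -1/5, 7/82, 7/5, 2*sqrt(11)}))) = EmptySet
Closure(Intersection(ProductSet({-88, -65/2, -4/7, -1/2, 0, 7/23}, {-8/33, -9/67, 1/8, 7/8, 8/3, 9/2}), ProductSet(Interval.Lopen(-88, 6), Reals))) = ProductSet({-65/2, -4/7, -1/2, 0, 7/23}, {-8/33, -9/67, 1/8, 7/8, 8/3, 9/2})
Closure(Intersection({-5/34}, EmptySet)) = EmptySet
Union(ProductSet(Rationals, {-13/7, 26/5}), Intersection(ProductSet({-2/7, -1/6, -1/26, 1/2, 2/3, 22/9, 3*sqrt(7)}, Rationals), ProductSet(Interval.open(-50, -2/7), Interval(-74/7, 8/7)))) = ProductSet(Rationals, {-13/7, 26/5})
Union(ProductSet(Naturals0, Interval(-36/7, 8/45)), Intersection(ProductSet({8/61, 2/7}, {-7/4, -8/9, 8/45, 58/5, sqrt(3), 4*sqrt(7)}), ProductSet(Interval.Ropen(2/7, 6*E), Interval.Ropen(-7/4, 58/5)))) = Union(ProductSet({2/7}, {-7/4, -8/9, 8/45, sqrt(3), 4*sqrt(7)}), ProductSet(Naturals0, Interval(-36/7, 8/45)))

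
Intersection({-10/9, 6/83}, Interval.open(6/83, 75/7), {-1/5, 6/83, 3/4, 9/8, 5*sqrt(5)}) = EmptySet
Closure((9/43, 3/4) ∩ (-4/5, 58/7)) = [9/43, 3/4]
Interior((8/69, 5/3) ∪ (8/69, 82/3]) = (8/69, 82/3)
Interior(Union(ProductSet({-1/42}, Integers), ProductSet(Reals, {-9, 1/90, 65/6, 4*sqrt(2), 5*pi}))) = EmptySet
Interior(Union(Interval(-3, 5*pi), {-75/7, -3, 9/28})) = Interval.open(-3, 5*pi)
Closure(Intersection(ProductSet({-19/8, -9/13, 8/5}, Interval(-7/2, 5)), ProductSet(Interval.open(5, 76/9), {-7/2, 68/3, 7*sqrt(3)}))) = EmptySet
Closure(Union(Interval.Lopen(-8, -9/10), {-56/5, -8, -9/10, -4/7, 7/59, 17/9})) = Union({-56/5, -4/7, 7/59, 17/9}, Interval(-8, -9/10))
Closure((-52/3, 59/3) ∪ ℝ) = (-∞, ∞)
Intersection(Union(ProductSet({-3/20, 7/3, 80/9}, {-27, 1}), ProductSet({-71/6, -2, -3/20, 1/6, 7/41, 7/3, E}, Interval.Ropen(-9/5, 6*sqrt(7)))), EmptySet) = EmptySet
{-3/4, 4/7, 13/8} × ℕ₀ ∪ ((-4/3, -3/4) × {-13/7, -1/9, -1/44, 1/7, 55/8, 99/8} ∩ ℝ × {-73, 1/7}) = ({-3/4, 4/7, 13/8} × ℕ₀) ∪ ((-4/3, -3/4) × {1/7})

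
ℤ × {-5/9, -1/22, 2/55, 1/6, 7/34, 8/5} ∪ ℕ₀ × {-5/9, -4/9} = (ℕ₀ × {-5/9, -4/9}) ∪ (ℤ × {-5/9, -1/22, 2/55, 1/6, 7/34, 8/5})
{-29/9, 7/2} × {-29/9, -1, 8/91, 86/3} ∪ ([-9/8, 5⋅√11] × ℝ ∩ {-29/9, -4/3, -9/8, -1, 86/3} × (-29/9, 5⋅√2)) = ({-29/9, 7/2} × {-29/9, -1, 8/91, 86/3}) ∪ ({-9/8, -1} × (-29/9, 5⋅√2))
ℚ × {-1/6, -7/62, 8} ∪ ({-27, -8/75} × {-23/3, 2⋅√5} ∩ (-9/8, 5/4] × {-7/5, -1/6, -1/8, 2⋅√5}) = (ℚ × {-1/6, -7/62, 8}) ∪ ({-8/75} × {2⋅√5})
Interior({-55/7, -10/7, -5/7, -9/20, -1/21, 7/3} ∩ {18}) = ∅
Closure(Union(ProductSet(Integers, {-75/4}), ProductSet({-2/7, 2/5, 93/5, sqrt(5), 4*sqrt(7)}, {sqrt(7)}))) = Union(ProductSet({-2/7, 2/5, 93/5, sqrt(5), 4*sqrt(7)}, {sqrt(7)}), ProductSet(Integers, {-75/4}))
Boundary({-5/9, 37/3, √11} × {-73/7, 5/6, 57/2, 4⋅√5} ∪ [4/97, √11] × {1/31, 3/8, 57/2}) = ([4/97, √11] × {1/31, 3/8, 57/2}) ∪ ({-5/9, 37/3, √11} × {-73/7, 5/6, 57/2, 4⋅√5})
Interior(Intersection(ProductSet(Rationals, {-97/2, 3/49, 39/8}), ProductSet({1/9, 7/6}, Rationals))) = EmptySet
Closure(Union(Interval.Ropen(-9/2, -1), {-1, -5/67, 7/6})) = Union({-5/67, 7/6}, Interval(-9/2, -1))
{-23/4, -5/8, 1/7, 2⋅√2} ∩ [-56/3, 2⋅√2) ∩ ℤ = ∅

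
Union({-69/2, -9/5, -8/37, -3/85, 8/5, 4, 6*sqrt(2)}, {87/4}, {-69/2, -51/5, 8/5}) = {-69/2, -51/5, -9/5, -8/37, -3/85, 8/5, 4, 87/4, 6*sqrt(2)}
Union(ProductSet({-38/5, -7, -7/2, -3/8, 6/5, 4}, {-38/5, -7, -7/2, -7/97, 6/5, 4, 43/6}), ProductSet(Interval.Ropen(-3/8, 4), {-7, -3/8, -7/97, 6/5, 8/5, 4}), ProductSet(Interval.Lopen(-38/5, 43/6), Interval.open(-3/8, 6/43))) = Union(ProductSet({-38/5, -7, -7/2, -3/8, 6/5, 4}, {-38/5, -7, -7/2, -7/97, 6/5, 4, 43/6}), ProductSet(Interval.Lopen(-38/5, 43/6), Interval.open(-3/8, 6/43)), ProductSet(Interval.Ropen(-3/8, 4), {-7, -3/8, -7/97, 6/5, 8/5, 4}))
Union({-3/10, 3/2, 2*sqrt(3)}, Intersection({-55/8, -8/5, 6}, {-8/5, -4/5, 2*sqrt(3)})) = {-8/5, -3/10, 3/2, 2*sqrt(3)}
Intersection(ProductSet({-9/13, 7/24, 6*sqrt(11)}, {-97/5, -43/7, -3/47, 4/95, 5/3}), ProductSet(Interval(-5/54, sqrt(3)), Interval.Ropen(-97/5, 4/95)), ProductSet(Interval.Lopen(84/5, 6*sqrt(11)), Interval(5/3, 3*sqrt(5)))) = EmptySet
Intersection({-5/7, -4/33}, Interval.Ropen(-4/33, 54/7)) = {-4/33}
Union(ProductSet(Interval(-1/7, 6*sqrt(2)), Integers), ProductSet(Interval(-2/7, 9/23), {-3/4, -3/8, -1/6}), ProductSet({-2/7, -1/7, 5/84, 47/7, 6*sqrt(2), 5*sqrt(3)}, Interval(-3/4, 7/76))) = Union(ProductSet({-2/7, -1/7, 5/84, 47/7, 6*sqrt(2), 5*sqrt(3)}, Interval(-3/4, 7/76)), ProductSet(Interval(-2/7, 9/23), {-3/4, -3/8, -1/6}), ProductSet(Interval(-1/7, 6*sqrt(2)), Integers))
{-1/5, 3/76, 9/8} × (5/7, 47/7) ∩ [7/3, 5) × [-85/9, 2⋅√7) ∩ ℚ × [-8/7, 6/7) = ∅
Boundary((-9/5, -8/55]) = {-9/5, -8/55}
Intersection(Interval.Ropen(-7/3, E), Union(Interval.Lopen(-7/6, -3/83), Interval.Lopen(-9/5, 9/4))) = Interval.Lopen(-9/5, 9/4)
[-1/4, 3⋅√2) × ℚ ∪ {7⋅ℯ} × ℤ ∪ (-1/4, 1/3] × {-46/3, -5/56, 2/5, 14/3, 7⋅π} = ({7⋅ℯ} × ℤ) ∪ ([-1/4, 3⋅√2) × ℚ) ∪ ((-1/4, 1/3] × {-46/3, -5/56, 2/5, 14/3, 7⋅π})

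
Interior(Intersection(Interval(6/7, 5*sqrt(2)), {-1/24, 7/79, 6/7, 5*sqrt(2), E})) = EmptySet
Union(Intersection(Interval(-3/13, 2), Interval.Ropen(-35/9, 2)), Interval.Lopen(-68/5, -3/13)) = Interval.open(-68/5, 2)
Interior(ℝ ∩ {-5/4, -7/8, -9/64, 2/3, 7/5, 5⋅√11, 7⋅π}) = ∅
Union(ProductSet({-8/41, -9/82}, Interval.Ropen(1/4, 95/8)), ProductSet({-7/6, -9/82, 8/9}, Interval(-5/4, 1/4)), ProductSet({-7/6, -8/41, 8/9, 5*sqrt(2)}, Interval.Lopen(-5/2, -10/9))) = Union(ProductSet({-8/41, -9/82}, Interval.Ropen(1/4, 95/8)), ProductSet({-7/6, -9/82, 8/9}, Interval(-5/4, 1/4)), ProductSet({-7/6, -8/41, 8/9, 5*sqrt(2)}, Interval.Lopen(-5/2, -10/9)))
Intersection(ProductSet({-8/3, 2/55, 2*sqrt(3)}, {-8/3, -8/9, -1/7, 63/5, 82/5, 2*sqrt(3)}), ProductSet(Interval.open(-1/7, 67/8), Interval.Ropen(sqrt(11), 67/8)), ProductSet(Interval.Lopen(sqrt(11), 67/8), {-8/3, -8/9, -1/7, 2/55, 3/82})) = EmptySet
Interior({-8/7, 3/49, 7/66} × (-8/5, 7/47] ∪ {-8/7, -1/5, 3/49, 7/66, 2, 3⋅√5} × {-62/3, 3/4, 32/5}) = ∅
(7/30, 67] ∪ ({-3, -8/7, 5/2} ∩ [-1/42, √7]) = (7/30, 67]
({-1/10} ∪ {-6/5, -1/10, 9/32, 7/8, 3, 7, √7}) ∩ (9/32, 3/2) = {7/8}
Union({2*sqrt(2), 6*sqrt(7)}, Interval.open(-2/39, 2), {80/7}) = Union({80/7, 2*sqrt(2), 6*sqrt(7)}, Interval.open(-2/39, 2))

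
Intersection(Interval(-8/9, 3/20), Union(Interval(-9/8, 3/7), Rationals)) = Union(Intersection(Interval(-8/9, 3/20), Rationals), Interval(-8/9, 3/20))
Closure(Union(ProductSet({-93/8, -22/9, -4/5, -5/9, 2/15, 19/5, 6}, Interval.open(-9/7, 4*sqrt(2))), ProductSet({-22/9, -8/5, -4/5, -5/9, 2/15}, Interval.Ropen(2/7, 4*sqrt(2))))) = Union(ProductSet({-22/9, -8/5, -4/5, -5/9, 2/15}, Interval(2/7, 4*sqrt(2))), ProductSet({-93/8, -22/9, -4/5, -5/9, 2/15, 19/5, 6}, Interval(-9/7, 4*sqrt(2))))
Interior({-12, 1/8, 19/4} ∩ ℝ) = ∅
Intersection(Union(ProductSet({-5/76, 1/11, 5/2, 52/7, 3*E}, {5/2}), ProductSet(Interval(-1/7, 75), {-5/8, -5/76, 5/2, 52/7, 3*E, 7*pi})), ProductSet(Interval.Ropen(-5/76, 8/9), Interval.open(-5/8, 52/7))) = ProductSet(Interval.Ropen(-5/76, 8/9), {-5/76, 5/2})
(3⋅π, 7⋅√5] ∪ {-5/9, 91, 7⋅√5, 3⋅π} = {-5/9, 91} ∪ [3⋅π, 7⋅√5]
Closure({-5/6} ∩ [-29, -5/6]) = {-5/6}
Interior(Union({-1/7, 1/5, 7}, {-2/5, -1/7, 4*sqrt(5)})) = EmptySet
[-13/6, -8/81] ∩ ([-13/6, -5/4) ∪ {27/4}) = [-13/6, -5/4)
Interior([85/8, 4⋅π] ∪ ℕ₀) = ({11, 12} \ ℕ₀ \ (85/8, 4⋅π)) ∪ ((85/8, 4⋅π) \ ℕ₀ \ (85/8, 4⋅π)) ∪ (ℕ₀ \ ({85/8, 4⋅π} ∪ (ℕ₀ \ (85/8, 4⋅π)))) ∪ ({11, 12} \ ({85/8, 4⋅π} ∪ (ℕ₀ \ (85/8, 4⋅π))))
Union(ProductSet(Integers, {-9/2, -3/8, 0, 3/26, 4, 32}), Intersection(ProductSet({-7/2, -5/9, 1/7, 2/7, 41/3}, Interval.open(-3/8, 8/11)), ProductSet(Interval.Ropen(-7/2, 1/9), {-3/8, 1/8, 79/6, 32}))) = Union(ProductSet({-7/2, -5/9}, {1/8}), ProductSet(Integers, {-9/2, -3/8, 0, 3/26, 4, 32}))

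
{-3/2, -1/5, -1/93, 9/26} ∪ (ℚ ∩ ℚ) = ℚ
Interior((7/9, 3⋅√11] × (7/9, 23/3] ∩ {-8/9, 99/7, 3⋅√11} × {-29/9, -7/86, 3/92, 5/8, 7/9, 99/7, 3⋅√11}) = ∅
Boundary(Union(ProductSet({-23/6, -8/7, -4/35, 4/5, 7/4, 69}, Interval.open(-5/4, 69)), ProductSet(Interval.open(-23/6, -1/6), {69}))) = Union(ProductSet({-23/6, -8/7, -4/35, 4/5, 7/4, 69}, Interval(-5/4, 69)), ProductSet(Interval(-23/6, -1/6), {69}))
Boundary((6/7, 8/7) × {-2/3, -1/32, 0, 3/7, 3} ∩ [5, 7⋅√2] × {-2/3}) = ∅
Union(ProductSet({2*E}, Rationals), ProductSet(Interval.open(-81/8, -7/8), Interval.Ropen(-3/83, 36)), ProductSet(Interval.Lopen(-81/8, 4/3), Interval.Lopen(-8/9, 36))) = Union(ProductSet({2*E}, Rationals), ProductSet(Interval.Lopen(-81/8, 4/3), Interval.Lopen(-8/9, 36)))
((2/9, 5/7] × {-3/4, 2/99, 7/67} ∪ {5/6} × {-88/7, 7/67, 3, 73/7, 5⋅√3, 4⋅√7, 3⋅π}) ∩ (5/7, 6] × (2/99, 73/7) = {5/6} × {7/67, 3, 5⋅√3, 3⋅π}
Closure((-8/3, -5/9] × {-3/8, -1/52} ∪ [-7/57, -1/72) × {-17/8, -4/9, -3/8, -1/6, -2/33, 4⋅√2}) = ([-8/3, -5/9] × {-3/8, -1/52}) ∪ ([-7/57, -1/72] × {-17/8, -4/9, -3/8, -1/6, -2/33, 4⋅√2})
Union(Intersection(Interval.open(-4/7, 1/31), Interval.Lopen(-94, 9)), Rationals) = Union(Interval(-4/7, 1/31), Rationals)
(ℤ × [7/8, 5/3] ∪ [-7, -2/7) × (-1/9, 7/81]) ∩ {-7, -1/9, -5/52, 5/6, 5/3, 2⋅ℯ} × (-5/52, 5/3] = {-7} × ((-5/52, 7/81] ∪ [7/8, 5/3])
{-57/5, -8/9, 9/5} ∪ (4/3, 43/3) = {-57/5, -8/9} ∪ (4/3, 43/3)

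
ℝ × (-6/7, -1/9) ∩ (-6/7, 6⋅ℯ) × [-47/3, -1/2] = (-6/7, 6⋅ℯ) × (-6/7, -1/2]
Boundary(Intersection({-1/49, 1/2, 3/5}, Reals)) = {-1/49, 1/2, 3/5}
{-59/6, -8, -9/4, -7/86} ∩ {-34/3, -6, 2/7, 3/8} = ∅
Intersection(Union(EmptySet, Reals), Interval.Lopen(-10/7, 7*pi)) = Interval.Lopen(-10/7, 7*pi)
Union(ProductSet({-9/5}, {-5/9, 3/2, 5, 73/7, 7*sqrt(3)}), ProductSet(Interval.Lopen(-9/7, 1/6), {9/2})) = Union(ProductSet({-9/5}, {-5/9, 3/2, 5, 73/7, 7*sqrt(3)}), ProductSet(Interval.Lopen(-9/7, 1/6), {9/2}))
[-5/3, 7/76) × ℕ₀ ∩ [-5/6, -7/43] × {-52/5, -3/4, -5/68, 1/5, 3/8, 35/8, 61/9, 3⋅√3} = ∅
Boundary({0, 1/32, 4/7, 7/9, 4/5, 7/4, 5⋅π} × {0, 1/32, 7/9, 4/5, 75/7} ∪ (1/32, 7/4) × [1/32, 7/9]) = ({1/32, 7/4} × [1/32, 7/9]) ∪ ([1/32, 7/4] × {1/32, 7/9}) ∪ ({0, 1/32, 4/7, 7/9, 4/5, 7/4, 5⋅π} × {0, 1/32, 7/9, 4/5, 75/7})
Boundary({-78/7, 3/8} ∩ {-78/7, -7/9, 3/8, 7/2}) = {-78/7, 3/8}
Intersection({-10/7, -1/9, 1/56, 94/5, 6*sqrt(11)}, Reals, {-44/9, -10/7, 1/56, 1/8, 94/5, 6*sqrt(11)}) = {-10/7, 1/56, 94/5, 6*sqrt(11)}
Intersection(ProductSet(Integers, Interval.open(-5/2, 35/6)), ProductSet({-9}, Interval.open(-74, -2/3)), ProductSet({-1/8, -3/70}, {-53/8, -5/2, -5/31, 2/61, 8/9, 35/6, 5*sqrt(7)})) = EmptySet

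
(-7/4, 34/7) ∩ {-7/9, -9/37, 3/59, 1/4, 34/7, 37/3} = {-7/9, -9/37, 3/59, 1/4}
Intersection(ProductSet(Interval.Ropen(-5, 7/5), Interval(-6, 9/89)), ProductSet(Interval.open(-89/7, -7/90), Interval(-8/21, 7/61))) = ProductSet(Interval.Ropen(-5, -7/90), Interval(-8/21, 9/89))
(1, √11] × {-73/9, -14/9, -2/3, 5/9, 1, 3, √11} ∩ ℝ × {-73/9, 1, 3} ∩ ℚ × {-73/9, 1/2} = (ℚ ∩ (1, √11]) × {-73/9}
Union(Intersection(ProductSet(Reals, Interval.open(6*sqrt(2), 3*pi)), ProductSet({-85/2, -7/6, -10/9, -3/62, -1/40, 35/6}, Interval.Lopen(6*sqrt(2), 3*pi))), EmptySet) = ProductSet({-85/2, -7/6, -10/9, -3/62, -1/40, 35/6}, Interval.open(6*sqrt(2), 3*pi))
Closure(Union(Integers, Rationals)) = Reals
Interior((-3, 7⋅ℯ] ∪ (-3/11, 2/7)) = (-3, 7⋅ℯ)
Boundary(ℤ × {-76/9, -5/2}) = ℤ × {-76/9, -5/2}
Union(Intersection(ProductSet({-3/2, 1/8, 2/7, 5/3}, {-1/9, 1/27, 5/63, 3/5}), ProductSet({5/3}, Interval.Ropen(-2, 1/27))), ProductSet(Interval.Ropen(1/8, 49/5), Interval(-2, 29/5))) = ProductSet(Interval.Ropen(1/8, 49/5), Interval(-2, 29/5))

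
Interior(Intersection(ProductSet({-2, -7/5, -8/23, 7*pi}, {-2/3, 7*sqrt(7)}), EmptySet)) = EmptySet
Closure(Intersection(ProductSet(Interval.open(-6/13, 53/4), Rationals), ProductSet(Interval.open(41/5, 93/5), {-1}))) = ProductSet(Interval(41/5, 53/4), {-1})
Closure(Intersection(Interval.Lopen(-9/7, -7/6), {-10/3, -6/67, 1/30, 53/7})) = EmptySet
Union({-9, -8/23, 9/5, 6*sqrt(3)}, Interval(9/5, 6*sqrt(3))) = Union({-9, -8/23}, Interval(9/5, 6*sqrt(3)))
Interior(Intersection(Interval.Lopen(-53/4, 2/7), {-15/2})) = EmptySet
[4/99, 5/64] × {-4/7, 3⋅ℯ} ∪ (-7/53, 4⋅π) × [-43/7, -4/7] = ([4/99, 5/64] × {-4/7, 3⋅ℯ}) ∪ ((-7/53, 4⋅π) × [-43/7, -4/7])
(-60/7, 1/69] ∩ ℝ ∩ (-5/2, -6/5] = (-5/2, -6/5]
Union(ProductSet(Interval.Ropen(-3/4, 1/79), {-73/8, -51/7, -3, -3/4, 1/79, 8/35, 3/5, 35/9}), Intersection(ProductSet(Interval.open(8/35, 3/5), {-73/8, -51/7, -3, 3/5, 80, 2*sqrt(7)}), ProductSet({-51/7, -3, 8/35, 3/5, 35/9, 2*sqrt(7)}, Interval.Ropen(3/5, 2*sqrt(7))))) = ProductSet(Interval.Ropen(-3/4, 1/79), {-73/8, -51/7, -3, -3/4, 1/79, 8/35, 3/5, 35/9})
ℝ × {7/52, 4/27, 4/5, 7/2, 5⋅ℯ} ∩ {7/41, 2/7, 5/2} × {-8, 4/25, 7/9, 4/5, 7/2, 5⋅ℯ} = {7/41, 2/7, 5/2} × {4/5, 7/2, 5⋅ℯ}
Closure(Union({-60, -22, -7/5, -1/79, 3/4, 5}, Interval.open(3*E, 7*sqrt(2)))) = Union({-60, -22, -7/5, -1/79, 3/4, 5}, Interval(3*E, 7*sqrt(2)))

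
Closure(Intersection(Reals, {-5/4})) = {-5/4}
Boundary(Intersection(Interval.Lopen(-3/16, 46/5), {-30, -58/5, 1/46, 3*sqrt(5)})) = {1/46, 3*sqrt(5)}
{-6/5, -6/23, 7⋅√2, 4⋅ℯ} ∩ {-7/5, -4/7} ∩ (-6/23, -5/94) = ∅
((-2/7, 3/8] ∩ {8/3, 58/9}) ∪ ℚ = ℚ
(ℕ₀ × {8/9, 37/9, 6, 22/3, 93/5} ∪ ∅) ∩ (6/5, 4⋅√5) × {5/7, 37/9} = {2, 3, …, 8} × {37/9}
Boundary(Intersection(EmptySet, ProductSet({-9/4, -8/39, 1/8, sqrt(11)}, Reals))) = EmptySet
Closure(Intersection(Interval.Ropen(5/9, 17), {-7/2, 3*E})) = {3*E}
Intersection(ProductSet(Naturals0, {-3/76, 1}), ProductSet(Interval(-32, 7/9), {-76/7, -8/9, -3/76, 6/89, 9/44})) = ProductSet(Range(0, 1, 1), {-3/76})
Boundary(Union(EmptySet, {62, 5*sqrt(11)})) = {62, 5*sqrt(11)}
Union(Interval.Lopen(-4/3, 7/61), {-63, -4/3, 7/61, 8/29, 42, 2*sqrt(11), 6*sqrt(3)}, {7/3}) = Union({-63, 8/29, 7/3, 42, 2*sqrt(11), 6*sqrt(3)}, Interval(-4/3, 7/61))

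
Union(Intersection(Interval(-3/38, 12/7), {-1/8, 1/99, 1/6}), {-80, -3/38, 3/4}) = {-80, -3/38, 1/99, 1/6, 3/4}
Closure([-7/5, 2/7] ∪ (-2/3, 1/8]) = [-7/5, 2/7]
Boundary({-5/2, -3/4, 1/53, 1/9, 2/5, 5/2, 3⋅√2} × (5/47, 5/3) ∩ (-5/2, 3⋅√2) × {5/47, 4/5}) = {-3/4, 1/53, 1/9, 2/5, 5/2} × {4/5}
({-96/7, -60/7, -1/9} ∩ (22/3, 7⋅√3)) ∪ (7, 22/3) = (7, 22/3)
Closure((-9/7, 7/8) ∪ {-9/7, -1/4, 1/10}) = [-9/7, 7/8]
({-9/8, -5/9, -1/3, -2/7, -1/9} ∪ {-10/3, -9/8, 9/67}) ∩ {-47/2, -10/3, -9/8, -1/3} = {-10/3, -9/8, -1/3}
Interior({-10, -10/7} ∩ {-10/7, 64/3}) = ∅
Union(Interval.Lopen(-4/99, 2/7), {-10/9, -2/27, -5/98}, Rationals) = Union(Interval(-4/99, 2/7), Rationals)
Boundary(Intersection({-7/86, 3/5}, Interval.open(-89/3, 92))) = {-7/86, 3/5}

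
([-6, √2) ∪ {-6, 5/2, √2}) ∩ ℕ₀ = {0, 1}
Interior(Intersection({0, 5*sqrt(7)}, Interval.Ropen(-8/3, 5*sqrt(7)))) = EmptySet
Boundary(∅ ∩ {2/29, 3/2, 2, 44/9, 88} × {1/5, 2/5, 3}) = ∅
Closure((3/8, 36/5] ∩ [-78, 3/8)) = ∅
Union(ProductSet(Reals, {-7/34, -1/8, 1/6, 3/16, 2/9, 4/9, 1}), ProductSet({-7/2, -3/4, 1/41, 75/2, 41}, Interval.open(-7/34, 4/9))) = Union(ProductSet({-7/2, -3/4, 1/41, 75/2, 41}, Interval.open(-7/34, 4/9)), ProductSet(Reals, {-7/34, -1/8, 1/6, 3/16, 2/9, 4/9, 1}))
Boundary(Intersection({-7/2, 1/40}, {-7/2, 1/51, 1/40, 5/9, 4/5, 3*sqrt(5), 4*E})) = {-7/2, 1/40}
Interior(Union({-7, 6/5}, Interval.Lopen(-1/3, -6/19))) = Interval.open(-1/3, -6/19)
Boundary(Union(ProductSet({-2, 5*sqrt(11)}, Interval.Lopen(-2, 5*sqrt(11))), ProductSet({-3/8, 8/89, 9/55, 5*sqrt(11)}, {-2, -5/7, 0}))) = Union(ProductSet({-2, 5*sqrt(11)}, Interval(-2, 5*sqrt(11))), ProductSet({-3/8, 8/89, 9/55, 5*sqrt(11)}, {-2, -5/7, 0}))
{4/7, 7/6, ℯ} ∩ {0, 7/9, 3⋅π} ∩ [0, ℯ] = ∅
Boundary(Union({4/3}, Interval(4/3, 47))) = {4/3, 47}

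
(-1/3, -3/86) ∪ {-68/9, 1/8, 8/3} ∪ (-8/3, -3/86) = {-68/9, 1/8, 8/3} ∪ (-8/3, -3/86)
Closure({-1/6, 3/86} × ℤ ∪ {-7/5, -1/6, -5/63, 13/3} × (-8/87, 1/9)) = ({-1/6, 3/86} × ℤ) ∪ ({-7/5, -1/6, -5/63, 13/3} × [-8/87, 1/9])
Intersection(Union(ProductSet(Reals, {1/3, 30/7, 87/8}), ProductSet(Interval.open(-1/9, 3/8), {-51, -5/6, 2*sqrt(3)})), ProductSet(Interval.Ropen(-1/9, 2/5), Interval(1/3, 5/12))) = ProductSet(Interval.Ropen(-1/9, 2/5), {1/3})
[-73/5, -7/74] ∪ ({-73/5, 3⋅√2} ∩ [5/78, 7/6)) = [-73/5, -7/74]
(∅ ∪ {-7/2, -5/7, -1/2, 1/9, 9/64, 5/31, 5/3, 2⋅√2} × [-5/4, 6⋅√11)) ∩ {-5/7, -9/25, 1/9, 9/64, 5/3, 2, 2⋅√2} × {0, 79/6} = {-5/7, 1/9, 9/64, 5/3, 2⋅√2} × {0, 79/6}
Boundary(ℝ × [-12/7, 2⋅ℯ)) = ℝ × {-12/7, 2⋅ℯ}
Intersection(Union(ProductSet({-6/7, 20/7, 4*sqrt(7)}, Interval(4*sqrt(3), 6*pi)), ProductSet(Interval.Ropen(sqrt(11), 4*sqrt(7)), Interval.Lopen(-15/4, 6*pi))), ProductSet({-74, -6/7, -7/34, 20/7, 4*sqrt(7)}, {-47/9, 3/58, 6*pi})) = ProductSet({-6/7, 20/7, 4*sqrt(7)}, {6*pi})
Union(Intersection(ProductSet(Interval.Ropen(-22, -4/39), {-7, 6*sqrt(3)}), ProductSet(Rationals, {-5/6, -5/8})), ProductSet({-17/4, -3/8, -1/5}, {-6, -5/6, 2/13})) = ProductSet({-17/4, -3/8, -1/5}, {-6, -5/6, 2/13})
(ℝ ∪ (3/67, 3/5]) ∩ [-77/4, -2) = [-77/4, -2)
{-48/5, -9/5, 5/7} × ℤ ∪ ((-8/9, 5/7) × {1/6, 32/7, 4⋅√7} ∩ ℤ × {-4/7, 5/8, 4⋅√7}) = ({-48/5, -9/5, 5/7} × ℤ) ∪ ({0} × {4⋅√7})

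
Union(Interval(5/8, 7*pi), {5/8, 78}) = Union({78}, Interval(5/8, 7*pi))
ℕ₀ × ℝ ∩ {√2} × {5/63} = ∅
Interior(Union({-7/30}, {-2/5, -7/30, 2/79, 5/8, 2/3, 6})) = EmptySet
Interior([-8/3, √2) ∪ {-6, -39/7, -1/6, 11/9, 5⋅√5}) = (-8/3, √2)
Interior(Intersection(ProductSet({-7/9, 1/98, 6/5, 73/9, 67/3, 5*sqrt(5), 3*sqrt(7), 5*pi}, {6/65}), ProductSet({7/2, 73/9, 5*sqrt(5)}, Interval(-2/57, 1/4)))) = EmptySet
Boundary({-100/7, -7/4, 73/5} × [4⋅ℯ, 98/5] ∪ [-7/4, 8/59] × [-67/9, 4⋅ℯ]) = ({-7/4, 8/59} × [-67/9, 4⋅ℯ]) ∪ ([-7/4, 8/59] × {-67/9, 4⋅ℯ}) ∪ ({-100/7, -7/4, 73/5} × [4⋅ℯ, 98/5])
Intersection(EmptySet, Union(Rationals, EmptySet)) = EmptySet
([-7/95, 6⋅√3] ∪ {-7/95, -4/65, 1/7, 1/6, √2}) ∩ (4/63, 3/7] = (4/63, 3/7]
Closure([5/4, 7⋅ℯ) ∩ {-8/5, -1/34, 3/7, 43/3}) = {43/3}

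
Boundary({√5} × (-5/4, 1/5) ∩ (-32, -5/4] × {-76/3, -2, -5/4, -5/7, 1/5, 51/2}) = ∅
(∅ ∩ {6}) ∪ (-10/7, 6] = (-10/7, 6]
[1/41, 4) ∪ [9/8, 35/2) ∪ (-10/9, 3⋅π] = (-10/9, 35/2)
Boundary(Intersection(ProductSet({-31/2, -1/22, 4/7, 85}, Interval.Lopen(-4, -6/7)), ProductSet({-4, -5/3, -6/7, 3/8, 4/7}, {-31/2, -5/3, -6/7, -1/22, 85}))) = ProductSet({4/7}, {-5/3, -6/7})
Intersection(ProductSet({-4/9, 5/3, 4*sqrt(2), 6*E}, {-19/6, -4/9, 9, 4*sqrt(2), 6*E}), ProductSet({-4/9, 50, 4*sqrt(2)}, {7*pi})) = EmptySet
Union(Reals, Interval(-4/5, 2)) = Interval(-oo, oo)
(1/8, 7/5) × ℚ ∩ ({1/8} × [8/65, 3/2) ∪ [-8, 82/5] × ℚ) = (1/8, 7/5) × ℚ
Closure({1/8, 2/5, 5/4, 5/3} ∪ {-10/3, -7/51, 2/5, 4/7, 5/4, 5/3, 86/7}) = {-10/3, -7/51, 1/8, 2/5, 4/7, 5/4, 5/3, 86/7}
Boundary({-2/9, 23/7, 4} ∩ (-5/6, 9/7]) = {-2/9}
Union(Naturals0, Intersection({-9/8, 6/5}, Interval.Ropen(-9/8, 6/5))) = Union({-9/8}, Naturals0)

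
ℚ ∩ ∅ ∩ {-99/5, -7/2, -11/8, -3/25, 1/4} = ∅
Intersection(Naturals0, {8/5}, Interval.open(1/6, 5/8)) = EmptySet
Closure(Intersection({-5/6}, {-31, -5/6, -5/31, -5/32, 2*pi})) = {-5/6}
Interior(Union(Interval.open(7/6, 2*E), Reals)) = Interval(-oo, oo)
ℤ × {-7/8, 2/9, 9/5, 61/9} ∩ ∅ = ∅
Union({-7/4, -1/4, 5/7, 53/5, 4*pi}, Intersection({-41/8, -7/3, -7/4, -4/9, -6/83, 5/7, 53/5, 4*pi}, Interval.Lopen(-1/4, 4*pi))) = {-7/4, -1/4, -6/83, 5/7, 53/5, 4*pi}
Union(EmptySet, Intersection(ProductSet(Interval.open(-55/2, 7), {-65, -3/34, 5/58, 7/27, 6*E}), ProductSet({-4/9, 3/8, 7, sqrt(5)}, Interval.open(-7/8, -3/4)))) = EmptySet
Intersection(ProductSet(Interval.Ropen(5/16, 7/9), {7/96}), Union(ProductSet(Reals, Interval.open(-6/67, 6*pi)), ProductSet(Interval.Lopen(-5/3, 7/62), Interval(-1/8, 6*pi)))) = ProductSet(Interval.Ropen(5/16, 7/9), {7/96})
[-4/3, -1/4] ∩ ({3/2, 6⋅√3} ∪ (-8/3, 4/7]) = [-4/3, -1/4]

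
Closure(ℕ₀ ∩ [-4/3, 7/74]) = {0}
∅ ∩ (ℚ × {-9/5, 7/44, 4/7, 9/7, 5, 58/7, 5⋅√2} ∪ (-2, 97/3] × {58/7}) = ∅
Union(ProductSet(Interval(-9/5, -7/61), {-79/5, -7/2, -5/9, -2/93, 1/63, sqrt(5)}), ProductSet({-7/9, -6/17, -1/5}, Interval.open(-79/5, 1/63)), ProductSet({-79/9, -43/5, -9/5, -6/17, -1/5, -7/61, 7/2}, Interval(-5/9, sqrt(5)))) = Union(ProductSet({-7/9, -6/17, -1/5}, Interval.open(-79/5, 1/63)), ProductSet({-79/9, -43/5, -9/5, -6/17, -1/5, -7/61, 7/2}, Interval(-5/9, sqrt(5))), ProductSet(Interval(-9/5, -7/61), {-79/5, -7/2, -5/9, -2/93, 1/63, sqrt(5)}))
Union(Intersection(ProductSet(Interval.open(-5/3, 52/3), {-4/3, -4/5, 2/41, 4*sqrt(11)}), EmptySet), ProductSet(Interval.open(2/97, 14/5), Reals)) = ProductSet(Interval.open(2/97, 14/5), Reals)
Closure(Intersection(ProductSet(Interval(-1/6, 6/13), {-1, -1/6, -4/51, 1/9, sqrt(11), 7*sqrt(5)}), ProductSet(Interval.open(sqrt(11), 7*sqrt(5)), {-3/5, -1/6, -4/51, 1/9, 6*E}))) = EmptySet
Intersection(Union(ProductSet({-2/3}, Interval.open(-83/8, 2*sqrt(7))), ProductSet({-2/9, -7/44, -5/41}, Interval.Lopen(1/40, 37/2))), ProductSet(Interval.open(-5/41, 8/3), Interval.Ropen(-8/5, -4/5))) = EmptySet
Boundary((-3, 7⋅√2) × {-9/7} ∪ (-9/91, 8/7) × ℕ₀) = ([-9/91, 8/7] × ℕ₀) ∪ ([-3, 7⋅√2] × {-9/7})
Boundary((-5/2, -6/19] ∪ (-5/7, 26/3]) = {-5/2, 26/3}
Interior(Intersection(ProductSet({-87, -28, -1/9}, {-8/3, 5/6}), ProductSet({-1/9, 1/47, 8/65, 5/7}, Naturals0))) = EmptySet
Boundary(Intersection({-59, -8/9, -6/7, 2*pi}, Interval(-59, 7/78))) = {-59, -8/9, -6/7}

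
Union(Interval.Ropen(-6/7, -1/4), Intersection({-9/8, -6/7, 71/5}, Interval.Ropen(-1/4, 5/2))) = Interval.Ropen(-6/7, -1/4)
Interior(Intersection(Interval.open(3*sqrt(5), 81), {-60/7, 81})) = EmptySet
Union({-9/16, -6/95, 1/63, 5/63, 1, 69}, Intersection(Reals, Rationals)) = Rationals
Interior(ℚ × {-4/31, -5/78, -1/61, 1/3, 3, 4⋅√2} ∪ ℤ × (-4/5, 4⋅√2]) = ∅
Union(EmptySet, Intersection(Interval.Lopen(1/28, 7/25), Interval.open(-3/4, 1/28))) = EmptySet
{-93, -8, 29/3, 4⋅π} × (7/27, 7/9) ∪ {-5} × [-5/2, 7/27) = ({-5} × [-5/2, 7/27)) ∪ ({-93, -8, 29/3, 4⋅π} × (7/27, 7/9))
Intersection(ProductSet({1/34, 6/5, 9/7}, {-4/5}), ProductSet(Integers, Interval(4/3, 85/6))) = EmptySet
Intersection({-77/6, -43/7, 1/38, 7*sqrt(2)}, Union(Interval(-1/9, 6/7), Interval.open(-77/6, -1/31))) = {-43/7, 1/38}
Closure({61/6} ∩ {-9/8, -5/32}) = ∅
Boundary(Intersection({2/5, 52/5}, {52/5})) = {52/5}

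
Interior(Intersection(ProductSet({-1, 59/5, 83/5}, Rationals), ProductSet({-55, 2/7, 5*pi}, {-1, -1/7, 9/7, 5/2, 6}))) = EmptySet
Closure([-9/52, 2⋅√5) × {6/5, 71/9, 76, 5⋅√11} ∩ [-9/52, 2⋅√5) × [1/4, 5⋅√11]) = [-9/52, 2⋅√5] × {6/5, 71/9, 5⋅√11}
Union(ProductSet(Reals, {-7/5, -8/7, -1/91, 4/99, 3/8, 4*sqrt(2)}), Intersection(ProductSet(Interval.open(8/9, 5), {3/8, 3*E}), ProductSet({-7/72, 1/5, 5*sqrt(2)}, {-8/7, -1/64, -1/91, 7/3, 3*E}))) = ProductSet(Reals, {-7/5, -8/7, -1/91, 4/99, 3/8, 4*sqrt(2)})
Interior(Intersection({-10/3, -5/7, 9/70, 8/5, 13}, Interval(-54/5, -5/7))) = EmptySet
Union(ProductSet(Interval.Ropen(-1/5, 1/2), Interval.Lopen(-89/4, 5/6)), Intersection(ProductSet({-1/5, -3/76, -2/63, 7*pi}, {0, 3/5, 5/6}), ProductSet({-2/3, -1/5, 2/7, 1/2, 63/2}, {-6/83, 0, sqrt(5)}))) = ProductSet(Interval.Ropen(-1/5, 1/2), Interval.Lopen(-89/4, 5/6))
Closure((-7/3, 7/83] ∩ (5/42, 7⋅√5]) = ∅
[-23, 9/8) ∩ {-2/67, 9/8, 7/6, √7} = {-2/67}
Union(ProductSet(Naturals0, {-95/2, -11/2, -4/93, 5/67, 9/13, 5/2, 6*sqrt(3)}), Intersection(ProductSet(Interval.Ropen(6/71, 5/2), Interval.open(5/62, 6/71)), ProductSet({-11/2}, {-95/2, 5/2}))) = ProductSet(Naturals0, {-95/2, -11/2, -4/93, 5/67, 9/13, 5/2, 6*sqrt(3)})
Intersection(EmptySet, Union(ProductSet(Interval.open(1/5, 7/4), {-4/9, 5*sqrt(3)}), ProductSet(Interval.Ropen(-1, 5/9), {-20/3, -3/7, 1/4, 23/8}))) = EmptySet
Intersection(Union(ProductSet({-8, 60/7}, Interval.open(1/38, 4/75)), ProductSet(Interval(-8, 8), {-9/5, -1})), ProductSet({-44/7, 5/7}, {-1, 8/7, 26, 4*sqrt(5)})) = ProductSet({-44/7, 5/7}, {-1})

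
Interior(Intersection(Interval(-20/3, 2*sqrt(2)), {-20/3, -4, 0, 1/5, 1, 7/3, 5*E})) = EmptySet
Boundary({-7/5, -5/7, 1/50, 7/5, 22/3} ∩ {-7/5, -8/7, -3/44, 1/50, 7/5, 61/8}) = {-7/5, 1/50, 7/5}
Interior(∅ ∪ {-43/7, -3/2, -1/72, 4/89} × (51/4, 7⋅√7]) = ∅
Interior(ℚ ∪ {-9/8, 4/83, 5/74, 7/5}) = ∅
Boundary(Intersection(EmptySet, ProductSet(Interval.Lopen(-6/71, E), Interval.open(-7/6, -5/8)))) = EmptySet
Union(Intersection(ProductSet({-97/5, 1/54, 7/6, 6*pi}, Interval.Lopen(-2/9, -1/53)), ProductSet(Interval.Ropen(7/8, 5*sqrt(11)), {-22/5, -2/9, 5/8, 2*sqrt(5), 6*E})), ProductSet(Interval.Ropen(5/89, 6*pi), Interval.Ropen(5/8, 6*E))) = ProductSet(Interval.Ropen(5/89, 6*pi), Interval.Ropen(5/8, 6*E))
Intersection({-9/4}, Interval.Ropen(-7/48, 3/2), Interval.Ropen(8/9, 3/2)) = EmptySet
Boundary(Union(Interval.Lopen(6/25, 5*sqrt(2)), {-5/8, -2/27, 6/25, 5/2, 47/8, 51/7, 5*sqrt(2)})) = {-5/8, -2/27, 6/25, 51/7, 5*sqrt(2)}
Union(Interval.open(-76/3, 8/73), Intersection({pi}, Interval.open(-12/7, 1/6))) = Interval.open(-76/3, 8/73)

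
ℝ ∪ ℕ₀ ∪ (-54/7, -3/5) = (-∞, ∞)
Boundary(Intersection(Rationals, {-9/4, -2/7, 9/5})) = {-9/4, -2/7, 9/5}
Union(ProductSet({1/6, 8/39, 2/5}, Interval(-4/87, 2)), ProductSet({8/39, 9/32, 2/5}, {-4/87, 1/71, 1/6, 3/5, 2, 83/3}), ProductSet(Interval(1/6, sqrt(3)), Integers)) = Union(ProductSet({1/6, 8/39, 2/5}, Interval(-4/87, 2)), ProductSet({8/39, 9/32, 2/5}, {-4/87, 1/71, 1/6, 3/5, 2, 83/3}), ProductSet(Interval(1/6, sqrt(3)), Integers))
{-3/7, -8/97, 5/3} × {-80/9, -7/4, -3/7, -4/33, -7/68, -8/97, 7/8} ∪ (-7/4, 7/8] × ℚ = ((-7/4, 7/8] × ℚ) ∪ ({-3/7, -8/97, 5/3} × {-80/9, -7/4, -3/7, -4/33, -7/68, -8/97, 7/8})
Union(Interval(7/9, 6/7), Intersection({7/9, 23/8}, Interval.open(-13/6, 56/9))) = Union({23/8}, Interval(7/9, 6/7))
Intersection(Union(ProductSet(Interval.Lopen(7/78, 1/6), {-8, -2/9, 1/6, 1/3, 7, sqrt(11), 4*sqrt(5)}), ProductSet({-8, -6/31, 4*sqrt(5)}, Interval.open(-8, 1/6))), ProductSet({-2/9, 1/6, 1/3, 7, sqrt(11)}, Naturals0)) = ProductSet({1/6}, {7})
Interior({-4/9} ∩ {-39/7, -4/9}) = ∅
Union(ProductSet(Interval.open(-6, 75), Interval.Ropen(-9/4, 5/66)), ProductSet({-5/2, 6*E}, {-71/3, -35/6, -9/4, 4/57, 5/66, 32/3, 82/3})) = Union(ProductSet({-5/2, 6*E}, {-71/3, -35/6, -9/4, 4/57, 5/66, 32/3, 82/3}), ProductSet(Interval.open(-6, 75), Interval.Ropen(-9/4, 5/66)))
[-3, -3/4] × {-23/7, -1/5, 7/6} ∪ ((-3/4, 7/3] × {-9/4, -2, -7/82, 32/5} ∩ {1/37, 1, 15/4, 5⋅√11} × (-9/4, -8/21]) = ({1/37, 1} × {-2}) ∪ ([-3, -3/4] × {-23/7, -1/5, 7/6})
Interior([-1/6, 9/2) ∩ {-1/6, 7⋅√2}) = ∅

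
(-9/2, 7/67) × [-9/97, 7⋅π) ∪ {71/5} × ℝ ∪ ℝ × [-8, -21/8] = ({71/5} × ℝ) ∪ (ℝ × [-8, -21/8]) ∪ ((-9/2, 7/67) × [-9/97, 7⋅π))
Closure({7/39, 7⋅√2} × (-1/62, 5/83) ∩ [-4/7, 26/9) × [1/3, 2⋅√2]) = ∅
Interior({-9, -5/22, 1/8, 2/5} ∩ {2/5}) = ∅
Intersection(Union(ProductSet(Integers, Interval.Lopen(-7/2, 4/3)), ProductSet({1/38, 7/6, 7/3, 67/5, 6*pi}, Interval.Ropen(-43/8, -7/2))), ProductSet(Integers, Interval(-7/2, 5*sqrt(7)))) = ProductSet(Integers, Interval.Lopen(-7/2, 4/3))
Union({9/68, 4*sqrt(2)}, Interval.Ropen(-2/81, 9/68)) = Union({4*sqrt(2)}, Interval(-2/81, 9/68))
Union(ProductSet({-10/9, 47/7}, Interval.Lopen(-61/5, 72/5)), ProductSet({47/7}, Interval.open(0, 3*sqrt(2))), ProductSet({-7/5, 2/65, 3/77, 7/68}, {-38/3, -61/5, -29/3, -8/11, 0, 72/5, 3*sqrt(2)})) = Union(ProductSet({-10/9, 47/7}, Interval.Lopen(-61/5, 72/5)), ProductSet({-7/5, 2/65, 3/77, 7/68}, {-38/3, -61/5, -29/3, -8/11, 0, 72/5, 3*sqrt(2)}))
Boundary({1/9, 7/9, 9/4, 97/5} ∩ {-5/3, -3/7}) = ∅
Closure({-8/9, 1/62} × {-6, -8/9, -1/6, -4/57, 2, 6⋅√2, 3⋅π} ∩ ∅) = ∅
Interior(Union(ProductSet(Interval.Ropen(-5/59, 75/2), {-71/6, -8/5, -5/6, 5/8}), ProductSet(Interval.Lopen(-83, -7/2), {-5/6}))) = EmptySet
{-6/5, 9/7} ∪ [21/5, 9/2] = {-6/5, 9/7} ∪ [21/5, 9/2]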